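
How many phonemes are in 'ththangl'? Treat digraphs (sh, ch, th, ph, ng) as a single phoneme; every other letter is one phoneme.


Parsing 'ththangl' greedily, digraphs first:
  'th' -> digraph (1 consonant phoneme) (phonemes so far: 1)
  'th' -> digraph (1 consonant phoneme) (phonemes so far: 2)
  'a' -> vowel phoneme (phonemes so far: 3)
  'ng' -> digraph (1 consonant phoneme) (phonemes so far: 4)
  'l' -> consonant phoneme (phonemes so far: 5)
Total phonemes: 5

5


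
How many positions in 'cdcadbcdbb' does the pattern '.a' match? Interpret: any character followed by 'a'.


Pattern: .a means any character followed by 'a'.
Scanning 'cdcadbcdbb' position-by-position:
  Pos 0: window 'cd' -> no
  Pos 1: window 'dc' -> no
  Pos 2: window 'ca' -> MATCH
  Pos 3: window 'ad' -> no
  Pos 4: window 'db' -> no
  Pos 5: window 'bc' -> no
  Pos 6: window 'cd' -> no
  Pos 7: window 'db' -> no
  Pos 8: window 'bb' -> no
  Pos 9: window 'b' -> no
Total matches: 1

1


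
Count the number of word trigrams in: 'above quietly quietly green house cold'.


Word trigrams from [6] words:
  Trigram 1: (above quietly quietly)
  Trigram 2: (quietly quietly green)
  Trigram 3: (quietly green house)
  Trigram 4: (green house cold)
Total word trigrams: 6 - 2 = 4

4


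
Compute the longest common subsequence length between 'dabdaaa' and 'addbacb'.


DP table for LCS of 'dabdaaa' and 'addbacb':
       a  d  d  b  a  c  b
    0  0  0  0  0  0  0  0
  d 0  0  1  1  1  1  1  1
  a 0  1  1  1  1  2  2  2
  b 0  1  1  1  2  2  2  3
  d 0  1  2  2  2  2  2  3
  a 0  1  2  2  2  3  3  3
  a 0  1  2  2  2  3  3  3
  a 0  1  2  2  2  3  3  3
LCS: 'dab'
LCS length = 3

3


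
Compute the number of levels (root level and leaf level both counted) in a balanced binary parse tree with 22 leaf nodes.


In a balanced binary tree with n leaves the deepest leaf is ceil(log2(n)) edges below the root,
so counting node levels inclusive of root and leaves gives ceil(log2(n)) + 1 levels.
log2(22) = 4.4594
ceil(4.4594) = 5
levels = 5 + 1 = 6

6


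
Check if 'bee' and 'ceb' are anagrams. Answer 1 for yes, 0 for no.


Sort characters of 'bee': 'bee'
Sort characters of 'ceb': 'bce'
Sorted forms differ -> they are NOT anagrams
Result: 0

0


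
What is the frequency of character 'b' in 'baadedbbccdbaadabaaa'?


Scanning 'baadedbbccdbaadabaaa' for 'b':
  Position 0: 'b' -> MATCH (count: 1)
  Position 6: 'b' -> MATCH (count: 2)
  Position 7: 'b' -> MATCH (count: 3)
  Position 11: 'b' -> MATCH (count: 4)
  Position 16: 'b' -> MATCH (count: 5)
Total occurrences of 'b': 5

5


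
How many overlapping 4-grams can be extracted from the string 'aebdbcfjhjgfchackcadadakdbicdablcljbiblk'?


String 'aebdbcfjhjgfchackcadadakdbicdablcljbiblk' has length L = 40.
Number of overlapping n-grams = L - n + 1
Substituting: 40 - 4 + 1 = 37

37


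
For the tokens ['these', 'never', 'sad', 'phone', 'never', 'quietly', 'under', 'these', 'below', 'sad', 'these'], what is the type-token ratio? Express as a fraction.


Tokens: 11
Unique types: ('below', 'never', 'phone', 'quietly', 'sad', 'these', 'under') = 7
TTR = 7/11
Already in lowest terms.

7/11


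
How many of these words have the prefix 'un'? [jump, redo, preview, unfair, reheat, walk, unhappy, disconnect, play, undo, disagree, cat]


Checking each word for prefix 'un':
  'jump' -> no (count: 0)
  'redo' -> no (count: 0)
  'preview' -> no (count: 0)
  'unfair' -> YES, starts with 'un' (count: 1)
  'reheat' -> no (count: 1)
  'walk' -> no (count: 1)
  'unhappy' -> YES, starts with 'un' (count: 2)
  'disconnect' -> no (count: 2)
  'play' -> no (count: 2)
  'undo' -> YES, starts with 'un' (count: 3)
  'disagree' -> no (count: 3)
  'cat' -> no (count: 3)
Total with prefix 'un': 3

3


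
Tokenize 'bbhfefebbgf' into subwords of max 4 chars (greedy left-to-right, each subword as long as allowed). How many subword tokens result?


'bbhfefebbgf' has 11 characters.
Chunking with max size 4:
  Chunk 1: 'bbhf' (positions 0-3)
  Chunk 2: 'efeb' (positions 4-7)
  Chunk 3: 'bgf' (positions 8-10)
Total chunks: ceil(11 / 4) = 3

3


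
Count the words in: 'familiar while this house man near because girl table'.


Counting words by splitting on spaces:
  Word 1: 'familiar'
  Word 2: 'while'
  Word 3: 'this'
  Word 4: 'house'
  Word 5: 'man'
  Word 6: 'near'
  Word 7: 'because'
  Word 8: 'girl'
  Word 9: 'table'
Total words: 9

9


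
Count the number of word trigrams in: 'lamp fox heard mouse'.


Word trigrams from [4] words:
  Trigram 1: (lamp fox heard)
  Trigram 2: (fox heard mouse)
Total word trigrams: 4 - 2 = 2

2


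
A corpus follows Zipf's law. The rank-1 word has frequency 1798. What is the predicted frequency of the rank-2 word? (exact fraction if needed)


Zipf's law: freq(rank) = f1 / rank
f1 = 1798, rank = 2
freq = 1798 / 2
= 899

899


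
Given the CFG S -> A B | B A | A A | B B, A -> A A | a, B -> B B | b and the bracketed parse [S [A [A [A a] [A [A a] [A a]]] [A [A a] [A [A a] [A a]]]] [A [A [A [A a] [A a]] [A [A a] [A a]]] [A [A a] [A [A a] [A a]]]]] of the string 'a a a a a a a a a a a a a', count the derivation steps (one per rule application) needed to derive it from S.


Every bracketed nonterminal node [X ...] in the tree is produced by exactly one rule application.
Reading the tree off as a leftmost derivation:
  Step 1: S  =>  A A   (applied S -> A A)
  Step 2: A A  =>  A A A   (applied A -> A A)
  Step 3: A A A  =>  A A A A   (applied A -> A A)
  Step 4: A A A A  =>  a A A A   (applied A -> a)
  Step 5: a A A A  =>  a A A A A   (applied A -> A A)
  Step 6: a A A A A  =>  a a A A A   (applied A -> a)
  Step 7: a a A A A  =>  a a a A A   (applied A -> a)
  Step 8: a a a A A  =>  a a a A A A   (applied A -> A A)
  Step 9: a a a A A A  =>  a a a a A A   (applied A -> a)
  Step 10: a a a a A A  =>  a a a a A A A   (applied A -> A A)
  Step 11: a a a a A A A  =>  a a a a a A A   (applied A -> a)
  Step 12: a a a a a A A  =>  a a a a a a A   (applied A -> a)
  Step 13: a a a a a a A  =>  a a a a a a A A   (applied A -> A A)
  Step 14: a a a a a a A A  =>  a a a a a a A A A   (applied A -> A A)
  Step 15: a a a a a a A A A  =>  a a a a a a A A A A   (applied A -> A A)
  Step 16: a a a a a a A A A A  =>  a a a a a a a A A A   (applied A -> a)
  Step 17: a a a a a a a A A A  =>  a a a a a a a a A A   (applied A -> a)
  Step 18: a a a a a a a a A A  =>  a a a a a a a a A A A   (applied A -> A A)
  Step 19: a a a a a a a a A A A  =>  a a a a a a a a a A A   (applied A -> a)
  Step 20: a a a a a a a a a A A  =>  a a a a a a a a a a A   (applied A -> a)
  Step 21: a a a a a a a a a a A  =>  a a a a a a a a a a A A   (applied A -> A A)
  Step 22: a a a a a a a a a a A A  =>  a a a a a a a a a a a A   (applied A -> a)
  Step 23: a a a a a a a a a a a A  =>  a a a a a a a a a a a A A   (applied A -> A A)
  Step 24: a a a a a a a a a a a A A  =>  a a a a a a a a a a a a A   (applied A -> a)
  Step 25: a a a a a a a a a a a a A  =>  a a a a a a a a a a a a a   (applied A -> a)
Final yield: a a a a a a a a a a a a a
Total rewrite steps: 25

25


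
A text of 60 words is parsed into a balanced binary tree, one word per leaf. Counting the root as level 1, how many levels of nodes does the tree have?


In a balanced binary tree with n leaves the deepest leaf is ceil(log2(n)) edges below the root,
so counting node levels inclusive of root and leaves gives ceil(log2(n)) + 1 levels.
log2(60) = 5.9069
ceil(5.9069) = 6
levels = 6 + 1 = 7

7


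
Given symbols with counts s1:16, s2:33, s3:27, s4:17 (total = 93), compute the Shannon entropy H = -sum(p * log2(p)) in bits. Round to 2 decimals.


Computing entropy H = -sum(p_i * log2(p_i)):
  s1: p = 16/93 = 0.1720, -p*log2(p) = 0.4368
  s2: p = 33/93 = 0.3548, -p*log2(p) = 0.5304
  s3: p = 27/93 = 0.2903, -p*log2(p) = 0.5180
  s4: p = 17/93 = 0.1828, -p*log2(p) = 0.4482
H = sum of terms = 1.9334
Rounded to 2 decimals: 1.93

1.93


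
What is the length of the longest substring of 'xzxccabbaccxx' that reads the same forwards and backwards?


Scanning 'xzxccabbaccxx' for palindromic substrings.
Substring at positions 2-11: 'xccabbaccx'.
Check: reverse('xccabbaccx') = 'xccabbaccx' -> palindrome confirmed.
Neighbouring characters ('z' / 'x') break symmetry, so it cannot extend further.
No longer palindromic substring exists; longest length = 10

10


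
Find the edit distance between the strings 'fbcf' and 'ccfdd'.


Building DP table for s1='fbcf' (len 4) and s2='ccfdd' (len 5):
       c  c  f  d  d
    0  1  2  3  4  5
  f 1  1  2  2  3  4
  b 2  2  2  3  3  4
  c 3  2  2  3  4  4
  f 4  3  3  2  3  4
Edit distance = dp[4][5] = 4

4


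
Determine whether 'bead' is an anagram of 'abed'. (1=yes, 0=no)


Sort characters of 'bead': 'abde'
Sort characters of 'abed': 'abde'
Sorted forms match -> they ARE anagrams
Result: 1

1


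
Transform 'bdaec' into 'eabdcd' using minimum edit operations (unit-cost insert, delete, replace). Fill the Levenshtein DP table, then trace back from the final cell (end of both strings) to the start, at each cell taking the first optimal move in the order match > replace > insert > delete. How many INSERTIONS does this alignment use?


Edit distance = 5. Backtracking from cell (5, 6) with preference match > replace > insert > delete,
then listing the resulting alignment 'bdaec' -> 'eabdcd' left to right:
  Step 1: insert 'e' [insertion #1]
  Step 2: insert 'a' [insertion #2]
  Step 3: keep 'b'
  Step 4: keep 'd'
  Step 5: delete 'a'
  Step 6: replace e->c
  Step 7: replace c->d
Total insertions: 2

2


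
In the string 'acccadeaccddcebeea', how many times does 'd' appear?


Scanning 'acccadeaccddcebeea' for 'd':
  Position 5: 'd' -> MATCH (count: 1)
  Position 10: 'd' -> MATCH (count: 2)
  Position 11: 'd' -> MATCH (count: 3)
Total occurrences of 'd': 3

3


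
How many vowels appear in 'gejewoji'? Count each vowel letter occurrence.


Scanning each character of 'gejewoji':
  Position 1: 'g' -> consonant (running count: 0)
  Position 2: 'e' -> vowel (running count: 1)
  Position 3: 'j' -> consonant (running count: 1)
  Position 4: 'e' -> vowel (running count: 2)
  Position 5: 'w' -> consonant (running count: 2)
  Position 6: 'o' -> vowel (running count: 3)
  Position 7: 'j' -> consonant (running count: 3)
  Position 8: 'i' -> vowel (running count: 4)
Total vowels: 4

4


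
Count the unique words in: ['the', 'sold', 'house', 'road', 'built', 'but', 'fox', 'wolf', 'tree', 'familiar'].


Listing all tokens and tracking unique types:
  Token 1: 'the' -> NEW (unique so far: 1)
  Token 2: 'sold' -> NEW (unique so far: 2)
  Token 3: 'house' -> NEW (unique so far: 3)
  Token 4: 'road' -> NEW (unique so far: 4)
  Token 5: 'built' -> NEW (unique so far: 5)
  Token 6: 'but' -> NEW (unique so far: 6)
  Token 7: 'fox' -> NEW (unique so far: 7)
  Token 8: 'wolf' -> NEW (unique so far: 8)
  Token 9: 'tree' -> NEW (unique so far: 9)
  Token 10: 'familiar' -> NEW (unique so far: 10)
Unique types: ('built', 'but', 'familiar', 'fox', 'house', 'road', 'sold', 'the', 'tree', 'wolf')
Vocabulary size: 10

10


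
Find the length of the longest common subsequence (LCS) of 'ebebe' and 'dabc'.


DP table for LCS of 'ebebe' and 'dabc':
       d  a  b  c
    0  0  0  0  0
  e 0  0  0  0  0
  b 0  0  0  1  1
  e 0  0  0  1  1
  b 0  0  0  1  1
  e 0  0  0  1  1
LCS: 'b'
LCS length = 1

1


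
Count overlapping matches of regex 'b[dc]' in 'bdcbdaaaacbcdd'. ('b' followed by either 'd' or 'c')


Pattern: b[dc] means 'b' followed by either 'd' or 'c'.
Scanning 'bdcbdaaaacbcdd' position-by-position:
  Pos 0: window 'bd' -> MATCH
  Pos 1: window 'dc' -> no
  Pos 2: window 'cb' -> no
  Pos 3: window 'bd' -> MATCH
  Pos 4: window 'da' -> no
  Pos 5: window 'aa' -> no
  Pos 6: window 'aa' -> no
  Pos 7: window 'aa' -> no
  Pos 8: window 'ac' -> no
  Pos 9: window 'cb' -> no
  Pos 10: window 'bc' -> MATCH
  Pos 11: window 'cd' -> no
  Pos 12: window 'dd' -> no
  Pos 13: window 'd' -> no
Total matches: 3

3


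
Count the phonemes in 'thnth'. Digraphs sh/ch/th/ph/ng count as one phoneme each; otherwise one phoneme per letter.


Parsing 'thnth' greedily, digraphs first:
  'th' -> digraph (1 consonant phoneme) (phonemes so far: 1)
  'n' -> consonant phoneme (phonemes so far: 2)
  'th' -> digraph (1 consonant phoneme) (phonemes so far: 3)
Total phonemes: 3

3


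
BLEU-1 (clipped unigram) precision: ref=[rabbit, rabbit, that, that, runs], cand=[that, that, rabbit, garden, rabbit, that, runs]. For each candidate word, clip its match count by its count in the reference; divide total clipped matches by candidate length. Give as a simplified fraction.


Reference word counts: {'rabbit': 2, 'runs': 1, 'that': 2}
Checking each candidate word (with clipping):
  'that' -> in reference (ref count 2, used 1/2) -> match (matches: 1)
  'that' -> in reference (ref count 2, used 2/2) -> match (matches: 2)
  'rabbit' -> in reference (ref count 2, used 1/2) -> match (matches: 3)
  'garden' -> not in reference -> no match (matches: 3)
  'rabbit' -> in reference (ref count 2, used 2/2) -> match (matches: 4)
  'that' -> ref count 2 already used up (2/2) -> clipped, no match (matches: 4)
  'runs' -> in reference (ref count 1, used 1/1) -> match (matches: 5)
Clipped matches: 5, Candidate length: 7
Precision = 5/7

5/7


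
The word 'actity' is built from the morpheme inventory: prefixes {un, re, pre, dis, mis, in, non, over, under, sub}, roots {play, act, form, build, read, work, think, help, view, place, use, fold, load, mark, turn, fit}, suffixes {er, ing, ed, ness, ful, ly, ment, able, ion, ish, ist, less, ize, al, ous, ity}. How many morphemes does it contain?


Segmenting 'actity' against the inventory:
  'act' -> root (morpheme 1)
  'ity' -> suffix (morpheme 2)
Total morphemes: 2

2


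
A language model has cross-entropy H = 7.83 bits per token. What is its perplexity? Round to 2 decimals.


Perplexity formula: PP = 2^H
H = 7.83
PP = 2^7.83
Decompose: 2^7.83 = 2^7 * 2^0.83
2^7 = 128, 2^0.83 ~ 1.7776854
PP ~ 128 * 1.7776854 = 227.5437312
Rounded to 2 decimals: 227.54

227.54


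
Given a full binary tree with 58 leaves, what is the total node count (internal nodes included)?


Leaf nodes (terminals): 58
Internal nodes = n - 1 = 58 - 1 = 57
Total = leaves + internal = 58 + 57 = 115

115


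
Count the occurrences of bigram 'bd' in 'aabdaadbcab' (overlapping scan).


Scanning 'aabdaadbcab' for bigram 'bd':
  Position 0: 'aa' -> no
  Position 1: 'ab' -> no
  Position 2: 'bd' -> MATCH
  Position 3: 'da' -> no
  Position 4: 'aa' -> no
  Position 5: 'ad' -> no
  Position 6: 'db' -> no
  Position 7: 'bc' -> no
  Position 8: 'ca' -> no
  Position 9: 'ab' -> no
Total matches: 1

1


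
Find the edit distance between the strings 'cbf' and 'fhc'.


Building DP table for s1='cbf' (len 3) and s2='fhc' (len 3):
       f  h  c
    0  1  2  3
  c 1  1  2  2
  b 2  2  2  3
  f 3  2  3  3
Edit distance = dp[3][3] = 3

3


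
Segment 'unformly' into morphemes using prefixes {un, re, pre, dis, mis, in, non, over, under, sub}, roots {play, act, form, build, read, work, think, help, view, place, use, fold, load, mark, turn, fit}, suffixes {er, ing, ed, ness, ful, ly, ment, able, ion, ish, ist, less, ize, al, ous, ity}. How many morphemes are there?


Segmenting 'unformly' against the inventory:
  'un' -> prefix (morpheme 1)
  'form' -> root (morpheme 2)
  'ly' -> suffix (morpheme 3)
Total morphemes: 3

3


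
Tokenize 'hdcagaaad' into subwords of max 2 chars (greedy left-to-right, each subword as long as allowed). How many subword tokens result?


'hdcagaaad' has 9 characters.
Chunking with max size 2:
  Chunk 1: 'hd' (positions 0-1)
  Chunk 2: 'ca' (positions 2-3)
  Chunk 3: 'ga' (positions 4-5)
  Chunk 4: 'aa' (positions 6-7)
  Chunk 5: 'd' (positions 8-8)
Total chunks: ceil(9 / 2) = 5

5


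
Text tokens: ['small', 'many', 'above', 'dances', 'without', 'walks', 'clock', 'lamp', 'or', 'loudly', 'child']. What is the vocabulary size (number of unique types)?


Listing all tokens and tracking unique types:
  Token 1: 'small' -> NEW (unique so far: 1)
  Token 2: 'many' -> NEW (unique so far: 2)
  Token 3: 'above' -> NEW (unique so far: 3)
  Token 4: 'dances' -> NEW (unique so far: 4)
  Token 5: 'without' -> NEW (unique so far: 5)
  Token 6: 'walks' -> NEW (unique so far: 6)
  Token 7: 'clock' -> NEW (unique so far: 7)
  Token 8: 'lamp' -> NEW (unique so far: 8)
  Token 9: 'or' -> NEW (unique so far: 9)
  Token 10: 'loudly' -> NEW (unique so far: 10)
  Token 11: 'child' -> NEW (unique so far: 11)
Unique types: ('above', 'child', 'clock', 'dances', 'lamp', 'loudly', 'many', 'or', 'small', 'walks', 'without')
Vocabulary size: 11

11


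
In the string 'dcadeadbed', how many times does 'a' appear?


Scanning 'dcadeadbed' for 'a':
  Position 2: 'a' -> MATCH (count: 1)
  Position 5: 'a' -> MATCH (count: 2)
Total occurrences of 'a': 2

2


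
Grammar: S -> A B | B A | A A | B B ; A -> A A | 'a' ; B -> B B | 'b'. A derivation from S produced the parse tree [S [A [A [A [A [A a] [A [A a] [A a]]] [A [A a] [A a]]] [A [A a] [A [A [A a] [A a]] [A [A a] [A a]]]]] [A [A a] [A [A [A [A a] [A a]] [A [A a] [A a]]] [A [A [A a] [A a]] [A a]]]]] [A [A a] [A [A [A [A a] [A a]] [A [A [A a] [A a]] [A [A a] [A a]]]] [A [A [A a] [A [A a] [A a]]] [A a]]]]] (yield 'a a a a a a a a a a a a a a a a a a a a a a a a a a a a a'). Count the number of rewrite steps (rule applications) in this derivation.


Every bracketed nonterminal node [X ...] in the tree is produced by exactly one rule application.
Reading the tree off as a leftmost derivation:
  Step 1: S  =>  A A   (applied S -> A A)
  Step 2: A A  =>  A A A   (applied A -> A A)
  Step 3: A A A  =>  A A A A   (applied A -> A A)
  Step 4: A A A A  =>  A A A A A   (applied A -> A A)
  Step 5: A A A A A  =>  A A A A A A   (applied A -> A A)
  Step 6: A A A A A A  =>  a A A A A A   (applied A -> a)
  Step 7: a A A A A A  =>  a A A A A A A   (applied A -> A A)
  Step 8: a A A A A A A  =>  a a A A A A A   (applied A -> a)
  Step 9: a a A A A A A  =>  a a a A A A A   (applied A -> a)
  Step 10: a a a A A A A  =>  a a a A A A A A   (applied A -> A A)
  Step 11: a a a A A A A A  =>  a a a a A A A A   (applied A -> a)
  Step 12: a a a a A A A A  =>  a a a a a A A A   (applied A -> a)
  Step 13: a a a a a A A A  =>  a a a a a A A A A   (applied A -> A A)
  Step 14: a a a a a A A A A  =>  a a a a a a A A A   (applied A -> a)
  Step 15: a a a a a a A A A  =>  a a a a a a A A A A   (applied A -> A A)
  Step 16: a a a a a a A A A A  =>  a a a a a a A A A A A   (applied A -> A A)
  Step 17: a a a a a a A A A A A  =>  a a a a a a a A A A A   (applied A -> a)
  Step 18: a a a a a a a A A A A  =>  a a a a a a a a A A A   (applied A -> a)
  Step 19: a a a a a a a a A A A  =>  a a a a a a a a A A A A   (applied A -> A A)
  Step 20: a a a a a a a a A A A A  =>  a a a a a a a a a A A A   (applied A -> a)
  Step 21: a a a a a a a a a A A A  =>  a a a a a a a a a a A A   (applied A -> a)
  Step 22: a a a a a a a a a a A A  =>  a a a a a a a a a a A A A   (applied A -> A A)
  Step 23: a a a a a a a a a a A A A  =>  a a a a a a a a a a a A A   (applied A -> a)
  Step 24: a a a a a a a a a a a A A  =>  a a a a a a a a a a a A A A   (applied A -> A A)
  Step 25: a a a a a a a a a a a A A A  =>  a a a a a a a a a a a A A A A   (applied A -> A A)
  Step 26: a a a a a a a a a a a A A A A  =>  a a a a a a a a a a a A A A A A   (applied A -> A A)
  Step 27: a a a a a a a a a a a A A A A A  =>  a a a a a a a a a a a a A A A A   (applied A -> a)
  Step 28: a a a a a a a a a a a a A A A A  =>  a a a a a a a a a a a a a A A A   (applied A -> a)
  Step 29: a a a a a a a a a a a a a A A A  =>  a a a a a a a a a a a a a A A A A   (applied A -> A A)
  Step 30: a a a a a a a a a a a a a A A A A  =>  a a a a a a a a a a a a a a A A A   (applied A -> a)
  Step 31: a a a a a a a a a a a a a a A A A  =>  a a a a a a a a a a a a a a a A A   (applied A -> a)
  Step 32: a a a a a a a a a a a a a a a A A  =>  a a a a a a a a a a a a a a a A A A   (applied A -> A A)
  Step 33: a a a a a a a a a a a a a a a A A A  =>  a a a a a a a a a a a a a a a A A A A   (applied A -> A A)
  Step 34: a a a a a a a a a a a a a a a A A A A  =>  a a a a a a a a a a a a a a a a A A A   (applied A -> a)
  Step 35: a a a a a a a a a a a a a a a a A A A  =>  a a a a a a a a a a a a a a a a a A A   (applied A -> a)
  Step 36: a a a a a a a a a a a a a a a a a A A  =>  a a a a a a a a a a a a a a a a a a A   (applied A -> a)
  Step 37: a a a a a a a a a a a a a a a a a a A  =>  a a a a a a a a a a a a a a a a a a A A   (applied A -> A A)
  Step 38: a a a a a a a a a a a a a a a a a a A A  =>  a a a a a a a a a a a a a a a a a a a A   (applied A -> a)
  Step 39: a a a a a a a a a a a a a a a a a a a A  =>  a a a a a a a a a a a a a a a a a a a A A   (applied A -> A A)
  Step 40: a a a a a a a a a a a a a a a a a a a A A  =>  a a a a a a a a a a a a a a a a a a a A A A   (applied A -> A A)
  Step 41: a a a a a a a a a a a a a a a a a a a A A A  =>  a a a a a a a a a a a a a a a a a a a A A A A   (applied A -> A A)
  Step 42: a a a a a a a a a a a a a a a a a a a A A A A  =>  a a a a a a a a a a a a a a a a a a a a A A A   (applied A -> a)
  Step 43: a a a a a a a a a a a a a a a a a a a a A A A  =>  a a a a a a a a a a a a a a a a a a a a a A A   (applied A -> a)
  Step 44: a a a a a a a a a a a a a a a a a a a a a A A  =>  a a a a a a a a a a a a a a a a a a a a a A A A   (applied A -> A A)
  Step 45: a a a a a a a a a a a a a a a a a a a a a A A A  =>  a a a a a a a a a a a a a a a a a a a a a A A A A   (applied A -> A A)
  Step 46: a a a a a a a a a a a a a a a a a a a a a A A A A  =>  a a a a a a a a a a a a a a a a a a a a a a A A A   (applied A -> a)
  Step 47: a a a a a a a a a a a a a a a a a a a a a a A A A  =>  a a a a a a a a a a a a a a a a a a a a a a a A A   (applied A -> a)
  Step 48: a a a a a a a a a a a a a a a a a a a a a a a A A  =>  a a a a a a a a a a a a a a a a a a a a a a a A A A   (applied A -> A A)
  Step 49: a a a a a a a a a a a a a a a a a a a a a a a A A A  =>  a a a a a a a a a a a a a a a a a a a a a a a a A A   (applied A -> a)
  Step 50: a a a a a a a a a a a a a a a a a a a a a a a a A A  =>  a a a a a a a a a a a a a a a a a a a a a a a a a A   (applied A -> a)
  Step 51: a a a a a a a a a a a a a a a a a a a a a a a a a A  =>  a a a a a a a a a a a a a a a a a a a a a a a a a A A   (applied A -> A A)
  Step 52: a a a a a a a a a a a a a a a a a a a a a a a a a A A  =>  a a a a a a a a a a a a a a a a a a a a a a a a a A A A   (applied A -> A A)
  Step 53: a a a a a a a a a a a a a a a a a a a a a a a a a A A A  =>  a a a a a a a a a a a a a a a a a a a a a a a a a a A A   (applied A -> a)
  Step 54: a a a a a a a a a a a a a a a a a a a a a a a a a a A A  =>  a a a a a a a a a a a a a a a a a a a a a a a a a a A A A   (applied A -> A A)
  Step 55: a a a a a a a a a a a a a a a a a a a a a a a a a a A A A  =>  a a a a a a a a a a a a a a a a a a a a a a a a a a a A A   (applied A -> a)
  Step 56: a a a a a a a a a a a a a a a a a a a a a a a a a a a A A  =>  a a a a a a a a a a a a a a a a a a a a a a a a a a a a A   (applied A -> a)
  Step 57: a a a a a a a a a a a a a a a a a a a a a a a a a a a a A  =>  a a a a a a a a a a a a a a a a a a a a a a a a a a a a a   (applied A -> a)
Final yield: a a a a a a a a a a a a a a a a a a a a a a a a a a a a a
Total rewrite steps: 57

57


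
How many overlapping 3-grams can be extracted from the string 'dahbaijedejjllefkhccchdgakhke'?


String 'dahbaijedejjllefkhccchdgakhke' has length L = 29.
Number of overlapping n-grams = L - n + 1
Substituting: 29 - 3 + 1 = 27

27


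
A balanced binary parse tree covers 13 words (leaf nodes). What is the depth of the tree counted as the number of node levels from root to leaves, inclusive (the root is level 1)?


In a balanced binary tree with n leaves the deepest leaf is ceil(log2(n)) edges below the root,
so counting node levels inclusive of root and leaves gives ceil(log2(n)) + 1 levels.
log2(13) = 3.7004
ceil(3.7004) = 4
levels = 4 + 1 = 5

5


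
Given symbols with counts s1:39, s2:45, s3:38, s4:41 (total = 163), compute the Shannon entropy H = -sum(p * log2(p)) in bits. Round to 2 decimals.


Computing entropy H = -sum(p_i * log2(p_i)):
  s1: p = 39/163 = 0.2393, -p*log2(p) = 0.4937
  s2: p = 45/163 = 0.2761, -p*log2(p) = 0.5126
  s3: p = 38/163 = 0.2331, -p*log2(p) = 0.4898
  s4: p = 41/163 = 0.2515, -p*log2(p) = 0.5008
H = sum of terms = 1.9969
Rounded to 2 decimals: 2.00

2.00


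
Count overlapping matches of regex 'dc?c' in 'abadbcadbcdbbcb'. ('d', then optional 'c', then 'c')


Pattern: dc?c means 'd', then optional 'c', then 'c'.
Scanning 'abadbcadbcdbbcb' position-by-position:
  Pos 0: window 'aba' -> no
  Pos 1: window 'bad' -> no
  Pos 2: window 'adb' -> no
  Pos 3: window 'dbc' -> no
  Pos 4: window 'bca' -> no
  Pos 5: window 'cad' -> no
  Pos 6: window 'adb' -> no
  Pos 7: window 'dbc' -> no
  Pos 8: window 'bcd' -> no
  Pos 9: window 'cdb' -> no
  Pos 10: window 'dbb' -> no
  Pos 11: window 'bbc' -> no
  Pos 12: window 'bcb' -> no
  Pos 13: window 'cb' -> no
  Pos 14: window 'b' -> no
Total matches: 0

0


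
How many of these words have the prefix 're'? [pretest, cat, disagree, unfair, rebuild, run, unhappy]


Checking each word for prefix 're':
  'pretest' -> no (count: 0)
  'cat' -> no (count: 0)
  'disagree' -> no (count: 0)
  'unfair' -> no (count: 0)
  'rebuild' -> YES, starts with 're' (count: 1)
  'run' -> no (count: 1)
  'unhappy' -> no (count: 1)
Total with prefix 're': 1

1


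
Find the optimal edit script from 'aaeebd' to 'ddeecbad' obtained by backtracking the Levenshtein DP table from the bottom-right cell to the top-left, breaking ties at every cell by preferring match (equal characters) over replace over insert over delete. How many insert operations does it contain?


Edit distance = 4. Backtracking from cell (6, 8) with preference match > replace > insert > delete,
then listing the resulting alignment 'aaeebd' -> 'ddeecbad' left to right:
  Step 1: replace a->d
  Step 2: replace a->d
  Step 3: keep 'e'
  Step 4: keep 'e'
  Step 5: insert 'c' [insertion #1]
  Step 6: keep 'b'
  Step 7: insert 'a' [insertion #2]
  Step 8: keep 'd'
Total insertions: 2

2


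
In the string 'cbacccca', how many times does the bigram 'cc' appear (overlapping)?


Scanning 'cbacccca' for bigram 'cc':
  Position 0: 'cb' -> no
  Position 1: 'ba' -> no
  Position 2: 'ac' -> no
  Position 3: 'cc' -> MATCH
  Position 4: 'cc' -> MATCH
  Position 5: 'cc' -> MATCH
  Position 6: 'ca' -> no
Total matches: 3

3


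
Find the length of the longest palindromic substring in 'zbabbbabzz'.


Scanning 'zbabbbabzz' for palindromic substrings.
Substring at positions 0-8: 'zbabbbabz'.
Check: reverse('zbabbbabz') = 'zbabbbabz' -> palindrome confirmed.
Neighbouring characters ('-' / 'z') break symmetry, so it cannot extend further.
No longer palindromic substring exists; longest length = 9

9


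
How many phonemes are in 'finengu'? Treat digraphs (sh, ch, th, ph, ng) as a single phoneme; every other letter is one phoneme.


Parsing 'finengu' greedily, digraphs first:
  'f' -> consonant phoneme (phonemes so far: 1)
  'i' -> vowel phoneme (phonemes so far: 2)
  'n' -> consonant phoneme (phonemes so far: 3)
  'e' -> vowel phoneme (phonemes so far: 4)
  'ng' -> digraph (1 consonant phoneme) (phonemes so far: 5)
  'u' -> vowel phoneme (phonemes so far: 6)
Total phonemes: 6

6


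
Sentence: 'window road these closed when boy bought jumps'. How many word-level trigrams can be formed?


Word trigrams from [8] words:
  Trigram 1: (window road these)
  Trigram 2: (road these closed)
  Trigram 3: (these closed when)
  Trigram 4: (closed when boy)
  Trigram 5: (when boy bought)
  Trigram 6: (boy bought jumps)
Total word trigrams: 8 - 2 = 6

6


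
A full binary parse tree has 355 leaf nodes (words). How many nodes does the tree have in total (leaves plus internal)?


Leaf nodes (terminals): 355
Internal nodes = n - 1 = 355 - 1 = 354
Total = leaves + internal = 355 + 354 = 709

709


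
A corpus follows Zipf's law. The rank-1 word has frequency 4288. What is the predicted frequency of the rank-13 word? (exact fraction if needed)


Zipf's law: freq(rank) = f1 / rank
f1 = 4288, rank = 13
freq = 4288 / 13
GCD(4288, 13) = 1
Simplified: 4288/13

4288/13


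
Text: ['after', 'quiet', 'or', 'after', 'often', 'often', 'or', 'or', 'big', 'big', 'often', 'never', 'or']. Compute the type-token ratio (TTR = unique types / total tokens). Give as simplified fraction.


Tokens: 13
Unique types: ('after', 'big', 'never', 'often', 'or', 'quiet') = 6
TTR = 6/13
Already in lowest terms.

6/13


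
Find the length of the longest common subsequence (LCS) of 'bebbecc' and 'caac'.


DP table for LCS of 'bebbecc' and 'caac':
       c  a  a  c
    0  0  0  0  0
  b 0  0  0  0  0
  e 0  0  0  0  0
  b 0  0  0  0  0
  b 0  0  0  0  0
  e 0  0  0  0  0
  c 0  1  1  1  1
  c 0  1  1  1  2
LCS: 'cc'
LCS length = 2

2


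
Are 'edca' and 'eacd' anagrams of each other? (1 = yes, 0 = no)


Sort characters of 'edca': 'acde'
Sort characters of 'eacd': 'acde'
Sorted forms match -> they ARE anagrams
Result: 1

1


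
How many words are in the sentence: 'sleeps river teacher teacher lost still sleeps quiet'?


Counting words by splitting on spaces:
  Word 1: 'sleeps'
  Word 2: 'river'
  Word 3: 'teacher'
  Word 4: 'teacher'
  Word 5: 'lost'
  Word 6: 'still'
  Word 7: 'sleeps'
  Word 8: 'quiet'
Total words: 8

8


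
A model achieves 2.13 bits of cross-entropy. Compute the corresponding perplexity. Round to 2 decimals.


Perplexity formula: PP = 2^H
H = 2.13
PP = 2^2.13
Decompose: 2^2.13 = 2^2 * 2^0.13
2^2 = 4, 2^0.13 ~ 1.0942937
PP ~ 4 * 1.0942937 = 4.3771748
Rounded to 2 decimals: 4.38

4.38


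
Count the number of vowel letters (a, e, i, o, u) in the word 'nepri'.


Scanning each character of 'nepri':
  Position 1: 'n' -> consonant (running count: 0)
  Position 2: 'e' -> vowel (running count: 1)
  Position 3: 'p' -> consonant (running count: 1)
  Position 4: 'r' -> consonant (running count: 1)
  Position 5: 'i' -> vowel (running count: 2)
Total vowels: 2

2


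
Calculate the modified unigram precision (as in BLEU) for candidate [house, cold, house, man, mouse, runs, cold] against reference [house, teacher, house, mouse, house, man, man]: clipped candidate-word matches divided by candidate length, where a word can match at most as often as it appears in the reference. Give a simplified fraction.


Reference word counts: {'house': 3, 'man': 2, 'mouse': 1, 'teacher': 1}
Checking each candidate word (with clipping):
  'house' -> in reference (ref count 3, used 1/3) -> match (matches: 1)
  'cold' -> not in reference -> no match (matches: 1)
  'house' -> in reference (ref count 3, used 2/3) -> match (matches: 2)
  'man' -> in reference (ref count 2, used 1/2) -> match (matches: 3)
  'mouse' -> in reference (ref count 1, used 1/1) -> match (matches: 4)
  'runs' -> not in reference -> no match (matches: 4)
  'cold' -> not in reference -> no match (matches: 4)
Clipped matches: 4, Candidate length: 7
Precision = 4/7

4/7


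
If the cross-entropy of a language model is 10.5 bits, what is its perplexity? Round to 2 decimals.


Perplexity formula: PP = 2^H
H = 10.5
PP = 2^10.5
Decompose: 2^10.5 = 2^10 * 2^0.5 = 2^10 * sqrt(2)
2^10 = 1024, sqrt(2) ~ 1.4142136
PP ~ 1024 * 1.4142136 = 1448.1547264
Rounded to 2 decimals: 1448.15

1448.15


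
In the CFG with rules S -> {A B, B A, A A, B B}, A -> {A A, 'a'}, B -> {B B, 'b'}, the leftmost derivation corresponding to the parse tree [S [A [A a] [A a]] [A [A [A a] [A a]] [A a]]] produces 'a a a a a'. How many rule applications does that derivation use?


Every bracketed nonterminal node [X ...] in the tree is produced by exactly one rule application.
Reading the tree off as a leftmost derivation:
  Step 1: S  =>  A A   (applied S -> A A)
  Step 2: A A  =>  A A A   (applied A -> A A)
  Step 3: A A A  =>  a A A   (applied A -> a)
  Step 4: a A A  =>  a a A   (applied A -> a)
  Step 5: a a A  =>  a a A A   (applied A -> A A)
  Step 6: a a A A  =>  a a A A A   (applied A -> A A)
  Step 7: a a A A A  =>  a a a A A   (applied A -> a)
  Step 8: a a a A A  =>  a a a a A   (applied A -> a)
  Step 9: a a a a A  =>  a a a a a   (applied A -> a)
Final yield: a a a a a
Total rewrite steps: 9

9


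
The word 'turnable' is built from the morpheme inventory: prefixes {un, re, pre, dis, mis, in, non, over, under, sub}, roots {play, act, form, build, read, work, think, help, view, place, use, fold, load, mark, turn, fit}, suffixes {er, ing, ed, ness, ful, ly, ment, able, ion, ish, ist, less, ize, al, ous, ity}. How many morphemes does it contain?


Segmenting 'turnable' against the inventory:
  'turn' -> root (morpheme 1)
  'able' -> suffix (morpheme 2)
Total morphemes: 2

2


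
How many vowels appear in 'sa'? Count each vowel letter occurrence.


Scanning each character of 'sa':
  Position 1: 's' -> consonant (running count: 0)
  Position 2: 'a' -> vowel (running count: 1)
Total vowels: 1

1


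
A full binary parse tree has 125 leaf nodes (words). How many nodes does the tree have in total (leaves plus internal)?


Leaf nodes (terminals): 125
Internal nodes = n - 1 = 125 - 1 = 124
Total = leaves + internal = 125 + 124 = 249

249


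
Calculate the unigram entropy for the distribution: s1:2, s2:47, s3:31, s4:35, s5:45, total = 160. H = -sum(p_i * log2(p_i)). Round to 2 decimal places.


Computing entropy H = -sum(p_i * log2(p_i)):
  s1: p = 2/160 = 0.0125, -p*log2(p) = 0.0790
  s2: p = 47/160 = 0.2938, -p*log2(p) = 0.5192
  s3: p = 31/160 = 0.1938, -p*log2(p) = 0.4587
  s4: p = 35/160 = 0.2188, -p*log2(p) = 0.4796
  s5: p = 45/160 = 0.2812, -p*log2(p) = 0.5147
H = sum of terms = 2.0512
Rounded to 2 decimals: 2.05

2.05


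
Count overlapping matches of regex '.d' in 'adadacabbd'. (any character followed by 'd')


Pattern: .d means any character followed by 'd'.
Scanning 'adadacabbd' position-by-position:
  Pos 0: window 'ad' -> MATCH
  Pos 1: window 'da' -> no
  Pos 2: window 'ad' -> MATCH
  Pos 3: window 'da' -> no
  Pos 4: window 'ac' -> no
  Pos 5: window 'ca' -> no
  Pos 6: window 'ab' -> no
  Pos 7: window 'bb' -> no
  Pos 8: window 'bd' -> MATCH
  Pos 9: window 'd' -> no
Total matches: 3

3


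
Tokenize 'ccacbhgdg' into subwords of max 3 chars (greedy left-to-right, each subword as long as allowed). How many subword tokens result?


'ccacbhgdg' has 9 characters.
Chunking with max size 3:
  Chunk 1: 'cca' (positions 0-2)
  Chunk 2: 'cbh' (positions 3-5)
  Chunk 3: 'gdg' (positions 6-8)
Total chunks: ceil(9 / 3) = 3

3


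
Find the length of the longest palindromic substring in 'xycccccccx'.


Scanning 'xycccccccx' for palindromic substrings.
Substring at positions 2-8: 'ccccccc'.
Check: reverse('ccccccc') = 'ccccccc' -> palindrome confirmed.
Neighbouring characters ('y' / 'x') break symmetry, so it cannot extend further.
No longer palindromic substring exists; longest length = 7

7


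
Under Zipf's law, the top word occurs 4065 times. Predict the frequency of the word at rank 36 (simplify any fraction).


Zipf's law: freq(rank) = f1 / rank
f1 = 4065, rank = 36
freq = 4065 / 36
GCD(4065, 36) = 3
Simplified: 1355/12

1355/12


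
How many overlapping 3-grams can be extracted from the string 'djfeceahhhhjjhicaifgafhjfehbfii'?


String 'djfeceahhhhjjhicaifgafhjfehbfii' has length L = 31.
Number of overlapping n-grams = L - n + 1
Substituting: 31 - 3 + 1 = 29

29


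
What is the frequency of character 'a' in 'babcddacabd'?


Scanning 'babcddacabd' for 'a':
  Position 1: 'a' -> MATCH (count: 1)
  Position 6: 'a' -> MATCH (count: 2)
  Position 8: 'a' -> MATCH (count: 3)
Total occurrences of 'a': 3

3


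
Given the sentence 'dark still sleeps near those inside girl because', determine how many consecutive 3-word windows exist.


Word trigrams from [8] words:
  Trigram 1: (dark still sleeps)
  Trigram 2: (still sleeps near)
  Trigram 3: (sleeps near those)
  Trigram 4: (near those inside)
  Trigram 5: (those inside girl)
  Trigram 6: (inside girl because)
Total word trigrams: 8 - 2 = 6

6


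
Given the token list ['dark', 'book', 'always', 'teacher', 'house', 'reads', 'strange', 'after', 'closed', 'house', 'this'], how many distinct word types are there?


Listing all tokens and tracking unique types:
  Token 1: 'dark' -> NEW (unique so far: 1)
  Token 2: 'book' -> NEW (unique so far: 2)
  Token 3: 'always' -> NEW (unique so far: 3)
  Token 4: 'teacher' -> NEW (unique so far: 4)
  Token 5: 'house' -> NEW (unique so far: 5)
  Token 6: 'reads' -> NEW (unique so far: 6)
  Token 7: 'strange' -> NEW (unique so far: 7)
  Token 8: 'after' -> NEW (unique so far: 8)
  Token 9: 'closed' -> NEW (unique so far: 9)
  Token 10: 'house' -> duplicate (unique so far: 9)
  Token 11: 'this' -> NEW (unique so far: 10)
Unique types: ('after', 'always', 'book', 'closed', 'dark', 'house', 'reads', 'strange', 'teacher', 'this')
Vocabulary size: 10

10


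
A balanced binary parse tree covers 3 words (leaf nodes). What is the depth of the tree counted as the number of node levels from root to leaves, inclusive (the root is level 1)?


In a balanced binary tree with n leaves the deepest leaf is ceil(log2(n)) edges below the root,
so counting node levels inclusive of root and leaves gives ceil(log2(n)) + 1 levels.
log2(3) = 1.5850
ceil(1.5850) = 2
levels = 2 + 1 = 3

3


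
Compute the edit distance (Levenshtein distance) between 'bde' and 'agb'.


Building DP table for s1='bde' (len 3) and s2='agb' (len 3):
       a  g  b
    0  1  2  3
  b 1  1  2  2
  d 2  2  2  3
  e 3  3  3  3
Edit distance = dp[3][3] = 3

3


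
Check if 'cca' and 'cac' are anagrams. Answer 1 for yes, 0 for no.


Sort characters of 'cca': 'acc'
Sort characters of 'cac': 'acc'
Sorted forms match -> they ARE anagrams
Result: 1

1


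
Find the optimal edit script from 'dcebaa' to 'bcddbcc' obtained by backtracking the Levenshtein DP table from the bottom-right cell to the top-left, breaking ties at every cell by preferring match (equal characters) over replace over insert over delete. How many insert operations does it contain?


Edit distance = 5. Backtracking from cell (6, 7) with preference match > replace > insert > delete,
then listing the resulting alignment 'dcebaa' -> 'bcddbcc' left to right:
  Step 1: replace d->b
  Step 2: keep 'c'
  Step 3: insert 'd' [insertion #1]
  Step 4: replace e->d
  Step 5: keep 'b'
  Step 6: replace a->c
  Step 7: replace a->c
Total insertions: 1

1


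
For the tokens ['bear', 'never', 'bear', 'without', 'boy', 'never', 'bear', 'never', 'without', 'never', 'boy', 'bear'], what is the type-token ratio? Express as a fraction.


Tokens: 12
Unique types: ('bear', 'boy', 'never', 'without') = 4
TTR = 4/12
Simplify: divide both by 4 -> 1/3
TTR = 1/3

1/3


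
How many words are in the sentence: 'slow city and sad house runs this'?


Counting words by splitting on spaces:
  Word 1: 'slow'
  Word 2: 'city'
  Word 3: 'and'
  Word 4: 'sad'
  Word 5: 'house'
  Word 6: 'runs'
  Word 7: 'this'
Total words: 7

7


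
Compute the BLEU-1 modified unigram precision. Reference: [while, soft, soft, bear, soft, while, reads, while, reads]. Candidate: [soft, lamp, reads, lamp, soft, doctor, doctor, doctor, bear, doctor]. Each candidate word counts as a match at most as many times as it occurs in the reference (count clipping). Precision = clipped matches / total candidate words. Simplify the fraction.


Reference word counts: {'bear': 1, 'reads': 2, 'soft': 3, 'while': 3}
Checking each candidate word (with clipping):
  'soft' -> in reference (ref count 3, used 1/3) -> match (matches: 1)
  'lamp' -> not in reference -> no match (matches: 1)
  'reads' -> in reference (ref count 2, used 1/2) -> match (matches: 2)
  'lamp' -> not in reference -> no match (matches: 2)
  'soft' -> in reference (ref count 3, used 2/3) -> match (matches: 3)
  'doctor' -> not in reference -> no match (matches: 3)
  'doctor' -> not in reference -> no match (matches: 3)
  'doctor' -> not in reference -> no match (matches: 3)
  'bear' -> in reference (ref count 1, used 1/1) -> match (matches: 4)
  'doctor' -> not in reference -> no match (matches: 4)
Clipped matches: 4, Candidate length: 10
Precision = 4/10 = 2/5

2/5
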